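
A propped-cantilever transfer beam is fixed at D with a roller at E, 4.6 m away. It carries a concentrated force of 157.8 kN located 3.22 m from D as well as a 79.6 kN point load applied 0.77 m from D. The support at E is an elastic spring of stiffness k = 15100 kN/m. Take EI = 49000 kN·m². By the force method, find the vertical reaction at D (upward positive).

R_D = 153.7 kN

Release the roller at E. Primary structure: cantilever fixed at D.
Primary-structure tip deflection at E by superposition:
  point load 157.8 at a = 3.22: Pa²(3L − a)/(6EI) = 2885/EI
  point load 79.6 at a = 0.77: Pa²(3L − a)/(6EI) = 102.5/EI
  δ_0 = 2988/EI
Tip deflection under a unit load at E: L³/(3EI) = 32.45/EI.
With EI = 49000 kN·m²: δ_0 = 0.06097 m and δ_{EE} = 0.000662 m/kN.
Compatibility — the spring shortens by R_E/k under the reaction it provides: δ_0 − R_E·δ_{EE} = R_E/k. With 1/k = 0.000066 m/kN, R_E = δ_0 / (δ_{EE} + 1/k) = 0.06097 / (0.000662 + 0.000066) = 83.71 kN.
Vertical equilibrium: R_D = ΣP − R_E = 237.4 − 83.71 = 153.7 kN.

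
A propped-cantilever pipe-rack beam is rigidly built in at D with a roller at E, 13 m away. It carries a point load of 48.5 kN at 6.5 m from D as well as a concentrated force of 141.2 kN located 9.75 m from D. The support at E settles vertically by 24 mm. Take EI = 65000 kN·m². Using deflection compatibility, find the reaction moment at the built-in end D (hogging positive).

M_D = 361 kN·m

Remove the prop at E; the released (primary) structure is a cantilever built in at D.
Deflection at E on the released cantilever, summing each load's contribution:
  point load 48.5 at a = 6.5: Pa²(3L − a)/(6EI) = 11099/EI
  point load 141.2 at a = 9.75: Pa²(3L − a)/(6EI) = 65436/EI
  δ_0 = 76536/EI
Flexibility coefficient — unit upward force at E: δ_{EE} = L³/(3EI) = 732.3/EI.
With EI = 65000 kN·m²: δ_0 = 1.1775 m and δ_{EE} = 0.011267 m/kN.
Compatibility — the beam at E must follow the support down by 0.024 m: δ_0 − R_E·δ_{EE} = 0.024, so R_E = (1.1775 − 0.024)/0.011267 = 102.4 kN.
Moment equilibrium about D: M_D = Σ(load moments about D) − R_E·L = 1692 − 102.4×13 = 361 kN·m.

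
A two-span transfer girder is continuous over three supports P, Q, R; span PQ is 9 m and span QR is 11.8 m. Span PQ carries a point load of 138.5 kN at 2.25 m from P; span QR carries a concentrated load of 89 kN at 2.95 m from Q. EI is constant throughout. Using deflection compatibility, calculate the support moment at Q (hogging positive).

Release continuity at Q by inserting a hinge; the redundant is the internal moment M_Q. The primary structure is two simply-supported spans PQ and QR.
End slopes at the hinge Q, treating each span as simply supported:
  span PQ: point load 138.5 at a = 2.25: Pab(L + a)/(6LEI) = 438.2/EI
  span QR: point load 89 at a = 2.95: Pab(L + b)/(6LEI) = 677.7/EI
  relative rotation θ_0 = (438.2 + 677.7)/EI = 1116/EI
A unit hogging moment at Q produces rotation L₁/(3EI) + L₂/(3EI) = 6.933/EI.
Slope continuity at Q: θ_0 = M_Q·6.933/EI, so M_Q = 1116/6.933 = 161 kN·m (hogging).

M_Q = 161 kN·m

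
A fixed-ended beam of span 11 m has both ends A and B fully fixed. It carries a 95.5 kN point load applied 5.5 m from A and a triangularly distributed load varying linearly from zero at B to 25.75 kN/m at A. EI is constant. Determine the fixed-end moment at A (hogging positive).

Take the two fixed-end moments M_A, M_B as redundants; the released structure is the simple span AB.
On the primary (simply-supported) span, the end slopes from the loading are:
  at A: point load 95.5 at a = 5.5: Pab(L + b)/(6LEI) = 722.2/EI
  at B: point load 95.5 at a = 5.5: Pab(L + a)/(6LEI) = 722.2/EI
  at A: triangular load, peak 25.75: w₀L³/(45EI) = 761.6/EI
  at B: triangular load, peak 25.75: 7w₀L³/(360EI) = 666.4/EI
  θ_A0 = 1484/EI,  θ_B0 = 1389/EI
Flexibility coefficients: a unit moment at one end gives L/(3EI) there and L/(6EI) at the far end, so f₁₁ = f₂₂ = 3.667/EI and f₁₂ = f₂₁ = 1.833/EI.
Compatibility — zero rotation at each built-in end:
  3.667 M_A + 1.833 M_B = 1484
  1.833 M_A + 3.667 M_B = 1389
Solving the pair gives M_A = 287.1 kN·m and M_B = 235.2 kN·m (hogging).

M_A = 287.1 kN·m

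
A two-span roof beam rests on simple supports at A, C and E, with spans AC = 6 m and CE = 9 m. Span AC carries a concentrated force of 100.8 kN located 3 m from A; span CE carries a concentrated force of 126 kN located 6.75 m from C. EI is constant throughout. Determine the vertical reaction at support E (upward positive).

Take M_C as the redundant. Released structure: two simple spans AC and CE with a hinge at C.
Discontinuity in slope at C on the released structure — sum the simple-span end rotations:
  span AC: point load 100.8 at a = 3: Pab(L + a)/(6LEI) = 226.8/EI
  span CE: point load 126 at a = 6.75: Pab(L + b)/(6LEI) = 398.7/EI
  relative rotation θ_0 = (226.8 + 398.7)/EI = 625.5/EI
A unit hogging moment at C produces rotation L₁/(3EI) + L₂/(3EI) = 5/EI.
Slope continuity at C: θ_0 = M_C·5/EI, so M_C = 625.5/5 = 125.1 kN·m (hogging).
Span CE, ΣM about E: R_C^{CE}·9 = 283.5 + 125.1, so R_C^{CE} = 45.4 kN and R_E = 126 − 45.4 = 80.6 kN.

R_E = 80.6 kN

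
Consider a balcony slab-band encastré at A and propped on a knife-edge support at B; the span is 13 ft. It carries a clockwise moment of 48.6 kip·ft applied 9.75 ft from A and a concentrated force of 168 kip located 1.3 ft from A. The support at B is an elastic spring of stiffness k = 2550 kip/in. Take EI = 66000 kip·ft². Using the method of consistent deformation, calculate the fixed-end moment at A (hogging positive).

Choose R_B as the redundant. The primary structure is the cantilever fixed at A.
Primary-structure tip deflection at B by superposition:
  clockwise couple 48.6 at a = 9.75: M₀a(2L − a)/(2EI) = 3850/EI
  point load 168 at a = 1.3: Pa²(3L − a)/(6EI) = 1784/EI
  δ_0 = 5634/EI
Tip deflection under a unit load at B: L³/(3EI) = 732.3/EI.
With EI = 66000 kip·ft²: δ_0 = 0.085364 ft and δ_{BB} = 0.011096 ft/kip.
Compatibility — the spring shortens by R_B/k under the reaction it provides: δ_0 − R_B·δ_{BB} = R_B/k. With 1/k = 1/(2550×12) ft/kip = 0.000033 ft/kip, R_B = δ_0 / (δ_{BB} + 1/k) = 0.085364 / (0.011096 + 0.000033) = 7.671 kip.
Moment equilibrium about A: M_A = Σ(load moments about A) − R_B·L = 267 − 7.671×13 = 167.3 kip·ft.

M_A = 167.3 kip·ft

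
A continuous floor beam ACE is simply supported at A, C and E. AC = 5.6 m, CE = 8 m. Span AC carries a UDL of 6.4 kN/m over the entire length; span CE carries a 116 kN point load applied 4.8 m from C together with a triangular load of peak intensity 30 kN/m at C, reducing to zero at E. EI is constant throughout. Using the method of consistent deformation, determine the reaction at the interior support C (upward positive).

Release continuity at C by inserting a hinge; the redundant is the internal moment M_C. The primary structure is two simply-supported spans AC and CE.
Discontinuity in slope at C on the released structure — sum the simple-span end rotations:
  span AC: UDL 6.4: wL³/(24EI) = 46.83/EI
  span CE: point load 116 at a = 4.8: Pab(L + b)/(6LEI) = 415.7/EI
  span CE: triangular load, peak 30: w₀L³/(45EI) = 341.3/EI
  relative rotation θ_0 = (46.83 + 757.1)/EI = 803.9/EI
A unit hogging moment at C produces rotation L₁/(3EI) + L₂/(3EI) = 4.533/EI.
Slope continuity at C: θ_0 = M_C·4.533/EI, so M_C = 803.9/4.533 = 177.3 kN·m (hogging).
Span AC, ΣM about A with M_C applied at C: R_C^{AC}·5.6 = 100.4 + 177.3, so R_C^{AC} = 49.59 kN and R_A = 35.84 − 49.59 = -13.75 kN.
Span CE, ΣM about E: R_C^{CE}·8 = 1011 + 177.3, so R_C^{CE} = 148.6 kN and R_E = 236 − 148.6 = 87.43 kN.
R_C = 49.59 + 148.6 = 198.2 kN.

R_C = 198.2 kN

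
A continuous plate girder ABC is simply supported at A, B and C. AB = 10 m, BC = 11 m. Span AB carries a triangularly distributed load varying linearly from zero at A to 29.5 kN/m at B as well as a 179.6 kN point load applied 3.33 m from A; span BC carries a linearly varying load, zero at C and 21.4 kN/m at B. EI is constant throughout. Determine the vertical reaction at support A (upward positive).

R_A = 137.9 kN

Insert a hinge at B; M_B is the redundant, and each span becomes simply supported.
Rotations at B on the released spans (each span's end-slope, ×1/EI):
  span AB: triangular load, peak 29.5: w₀L³/(45EI) = 655.6/EI
  span AB: point load 179.6 at a = 3.33: Pab(L + a)/(6LEI) = 886.2/EI
  span BC: triangular load, peak 21.4: w₀L³/(45EI) = 633/EI
  relative rotation θ_0 = (1542 + 633)/EI = 2175/EI
A unit hogging moment at B produces rotation L₁/(3EI) + L₂/(3EI) = 7/EI.
Compatibility: M_B·(L₁+L₂)/(3EI) = θ_0, giving M_B = 310.7 kN·m (hogging).
Span AB, ΣM about A with M_B applied at B: R_B^{AB}·10 = 1581 + 310.7, so R_B^{AB} = 189.2 kN and R_A = 327.1 − 189.2 = 137.9 kN.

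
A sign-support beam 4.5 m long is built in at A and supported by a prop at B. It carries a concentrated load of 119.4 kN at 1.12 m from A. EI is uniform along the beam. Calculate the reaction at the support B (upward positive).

Choose R_B as the redundant. The primary structure is the cantilever fixed at A.
Primary-structure tip deflection at B by superposition:
  point load 119.4 at a = 1.12: Pa²(3L − a)/(6EI) = 309/EI
Flexibility coefficient — unit upward force at B: δ_{BB} = L³/(3EI) = 30.38/EI.
Compatibility at B: δ_0 − R_B·δ_{BB} = 0, so R_B = 309/30.38 = 10.17 kN.

R_B = 10.17 kN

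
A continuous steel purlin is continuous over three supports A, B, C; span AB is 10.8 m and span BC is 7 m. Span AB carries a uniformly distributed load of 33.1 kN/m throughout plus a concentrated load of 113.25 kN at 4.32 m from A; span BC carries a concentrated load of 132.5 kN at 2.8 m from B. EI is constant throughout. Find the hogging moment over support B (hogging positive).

Insert a hinge at B; M_B is the redundant, and each span becomes simply supported.
End slopes at the hinge B, treating each span as simply supported:
  span AB: UDL 33.1: wL³/(24EI) = 1737/EI
  span AB: point load 113.25 at a = 4.32: Pab(L + a)/(6LEI) = 739.7/EI
  span BC: point load 132.5 at a = 2.8: Pab(L + b)/(6LEI) = 415.5/EI
  relative rotation θ_0 = (2477 + 415.5)/EI = 2893/EI
A unit hogging moment at B produces rotation L₁/(3EI) + L₂/(3EI) = 5.933/EI.
Slope continuity at B: θ_0 = M_B·5.933/EI, so M_B = 2893/5.933 = 487.5 kN·m (hogging).

M_B = 487.5 kN·m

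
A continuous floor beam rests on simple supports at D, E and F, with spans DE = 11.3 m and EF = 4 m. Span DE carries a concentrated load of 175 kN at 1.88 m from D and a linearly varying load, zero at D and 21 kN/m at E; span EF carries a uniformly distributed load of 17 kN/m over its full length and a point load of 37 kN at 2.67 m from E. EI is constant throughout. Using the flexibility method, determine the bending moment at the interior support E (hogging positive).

M_E = 264.8 kN·m

Insert a hinge at E; M_E is the redundant, and each span becomes simply supported.
Discontinuity in slope at E on the released structure — sum the simple-span end rotations:
  span DE: point load 175 at a = 1.88: Pab(L + a)/(6LEI) = 602.5/EI
  span DE: triangular load, peak 21: w₀L³/(45EI) = 673.4/EI
  span EF: UDL 17: wL³/(24EI) = 45.33/EI
  span EF: point load 37 at a = 2.67: Pab(L + b)/(6LEI) = 29.18/EI
  relative rotation θ_0 = (1276 + 74.51)/EI = 1350/EI
A unit hogging moment at E produces rotation L₁/(3EI) + L₂/(3EI) = 5.1/EI.
Compatibility: M_E·(L₁+L₂)/(3EI) = θ_0, giving M_E = 264.8 kN·m (hogging).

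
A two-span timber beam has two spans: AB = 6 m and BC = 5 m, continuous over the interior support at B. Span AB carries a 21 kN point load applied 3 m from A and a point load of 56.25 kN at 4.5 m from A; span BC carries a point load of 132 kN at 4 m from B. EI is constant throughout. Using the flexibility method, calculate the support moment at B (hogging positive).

M_B = 71.89 kN·m

Take M_B as the redundant. Released structure: two simple spans AB and BC with a hinge at B.
End slopes at the hinge B, treating each span as simply supported:
  span AB: point load 21 at a = 3: Pab(L + a)/(6LEI) = 47.25/EI
  span AB: point load 56.25 at a = 4.5: Pab(L + a)/(6LEI) = 110.7/EI
  span BC: point load 132 at a = 4: Pab(L + b)/(6LEI) = 105.6/EI
  relative rotation θ_0 = (158 + 105.6)/EI = 263.6/EI
A unit hogging moment at B produces rotation L₁/(3EI) + L₂/(3EI) = 3.667/EI.
Compatibility: M_B·(L₁+L₂)/(3EI) = θ_0, giving M_B = 71.89 kN·m (hogging).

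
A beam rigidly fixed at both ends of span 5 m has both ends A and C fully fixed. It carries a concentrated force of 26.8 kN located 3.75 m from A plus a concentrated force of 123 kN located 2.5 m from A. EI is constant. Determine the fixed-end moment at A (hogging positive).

M_A = 83.16 kN·m

Take the two fixed-end moments M_A, M_C as redundants; the released structure is the simple span AC.
Simple-span end rotations at A and C under the given loads:
  at A: point load 26.8 at a = 3.75: Pab(L + b)/(6LEI) = 26.17/EI
  at C: point load 26.8 at a = 3.75: Pab(L + a)/(6LEI) = 36.64/EI
  at A: point load 123 at a = 2.5: Pab(L + b)/(6LEI) = 192.2/EI
  at C: point load 123 at a = 2.5: Pab(L + a)/(6LEI) = 192.2/EI
  θ_A0 = 218.4/EI,  θ_C0 = 228.8/EI
Flexibility coefficients: a unit moment at one end gives L/(3EI) there and L/(6EI) at the far end, so f₁₁ = f₂₂ = 1.667/EI and f₁₂ = f₂₁ = 0.8333/EI.
Compatibility — zero rotation at each built-in end:
  1.667 M_A + 0.8333 M_C = 218.4
  0.8333 M_A + 1.667 M_C = 228.8
Solving the pair gives M_A = 83.16 kN·m and M_C = 95.72 kN·m (hogging).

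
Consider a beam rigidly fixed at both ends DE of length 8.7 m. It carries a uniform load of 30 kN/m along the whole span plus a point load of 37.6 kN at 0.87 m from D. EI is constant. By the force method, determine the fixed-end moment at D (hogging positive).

Release both end moments; the primary structure is a simply-supported span DE with redundants M_D and M_E.
On the primary (simply-supported) span, the end slopes from the loading are:
  at D: UDL 30: wL³/(24EI) = 823.1/EI
  at E: UDL 30: wL³/(24EI) = 823.1/EI
  at D: point load 37.6 at a = 0.87: Pab(L + b)/(6LEI) = 81.11/EI
  at E: point load 37.6 at a = 0.87: Pab(L + a)/(6LEI) = 46.96/EI
  θ_D0 = 904.2/EI,  θ_E0 = 870.1/EI
Flexibility coefficients: a unit moment at one end gives L/(3EI) there and L/(6EI) at the far end, so f₁₁ = f₂₂ = 2.9/EI and f₁₂ = f₂₁ = 1.45/EI.
Compatibility — zero rotation at each built-in end:
  2.9 M_D + 1.45 M_E = 904.2
  1.45 M_D + 2.9 M_E = 870.1
Solving the pair gives M_D = 215.7 kN·m and M_E = 192.2 kN·m (hogging).

M_D = 215.7 kN·m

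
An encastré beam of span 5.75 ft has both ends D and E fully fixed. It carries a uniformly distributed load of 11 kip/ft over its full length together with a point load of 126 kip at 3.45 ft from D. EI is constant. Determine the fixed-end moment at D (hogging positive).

M_D = 99.86 kip·ft

Release both end moments; the primary structure is a simply-supported span DE with redundants M_D and M_E.
On the primary (simply-supported) span, the end slopes from the loading are:
  at D: UDL 11: wL³/(24EI) = 87.13/EI
  at E: UDL 11: wL³/(24EI) = 87.13/EI
  at D: point load 126 at a = 3.45: Pab(L + b)/(6LEI) = 233.3/EI
  at E: point load 126 at a = 3.45: Pab(L + a)/(6LEI) = 266.6/EI
  θ_D0 = 320.4/EI,  θ_E0 = 353.7/EI
Flexibility coefficients: a unit moment at one end gives L/(3EI) there and L/(6EI) at the far end, so f₁₁ = f₂₂ = 1.917/EI and f₁₂ = f₂₁ = 0.9583/EI.
Compatibility — zero rotation at each built-in end:
  1.917 M_D + 0.9583 M_E = 320.4
  0.9583 M_D + 1.917 M_E = 353.7
Solving the pair gives M_D = 99.86 kip·ft and M_E = 134.6 kip·ft (hogging).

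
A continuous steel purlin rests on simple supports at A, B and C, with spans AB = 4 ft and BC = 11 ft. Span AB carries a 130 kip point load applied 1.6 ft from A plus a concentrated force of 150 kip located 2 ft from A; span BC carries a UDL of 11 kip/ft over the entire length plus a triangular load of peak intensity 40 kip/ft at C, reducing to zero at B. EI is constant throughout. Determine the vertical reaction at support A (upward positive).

R_A = 57.41 kip

Insert a hinge at B; M_B is the redundant, and each span becomes simply supported.
Discontinuity in slope at B on the released structure — sum the simple-span end rotations:
  span AB: point load 130 at a = 1.6: Pab(L + a)/(6LEI) = 116.5/EI
  span AB: point load 150 at a = 2: Pab(L + a)/(6LEI) = 150/EI
  span BC: UDL 11: wL³/(24EI) = 610/EI
  span BC: triangular load, peak 40: 7w₀L³/(360EI) = 1035/EI
  relative rotation θ_0 = (266.5 + 1645)/EI = 1912/EI
A unit hogging moment at B produces rotation L₁/(3EI) + L₂/(3EI) = 5/EI.
Compatibility: M_B·(L₁+L₂)/(3EI) = θ_0, giving M_B = 382.3 kip·ft (hogging).
Span AB, ΣM about A with M_B applied at B: R_B^{AB}·4 = 508 + 382.3, so R_B^{AB} = 222.6 kip and R_A = 280 − 222.6 = 57.41 kip.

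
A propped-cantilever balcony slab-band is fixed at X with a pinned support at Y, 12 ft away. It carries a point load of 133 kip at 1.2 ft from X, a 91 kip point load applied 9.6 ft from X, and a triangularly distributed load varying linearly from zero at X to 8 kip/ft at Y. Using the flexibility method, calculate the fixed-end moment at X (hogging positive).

M_X = 308.5 kip·ft

Remove the prop at Y; the released (primary) structure is a cantilever built in at X.
Downward deflection at the released point Y due to the loads:
  point load 133 at a = 1.2: Pa²(3L − a)/(6EI) = 1111/EI
  point load 91 at a = 9.6: Pa²(3L − a)/(6EI) = 36901/EI
  triangular load, peak 8 at the free end: 11w₀L⁴/(120EI) = 15206/EI
  δ_0 = 53218/EI
Tip deflection under a unit load at Y: L³/(3EI) = 576/EI.
Compatibility at Y: δ_0 − R_Y·δ_{YY} = 0, so R_Y = 53218/576 = 92.39 kip.
Moment equilibrium about X: M_X = Σ(load moments about X) − R_Y·L = 1417 − 92.39×12 = 308.5 kip·ft.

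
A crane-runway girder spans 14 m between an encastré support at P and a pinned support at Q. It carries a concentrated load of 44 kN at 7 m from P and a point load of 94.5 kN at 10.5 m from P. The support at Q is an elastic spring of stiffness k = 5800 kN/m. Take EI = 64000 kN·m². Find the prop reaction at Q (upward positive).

Choose R_Q as the redundant. The primary structure is the cantilever fixed at P.
Free-end deflection of the primary structure under the applied loading (downward +):
  point load 44 at a = 7: Pa²(3L − a)/(6EI) = 12577/EI
  point load 94.5 at a = 10.5: Pa²(3L − a)/(6EI) = 54698/EI
  δ_0 = 67274/EI
Tip deflection under a unit load at Q: L³/(3EI) = 914.7/EI.
With EI = 64000 kN·m²: δ_0 = 1.0512 m and δ_{QQ} = 0.014292 m/kN.
Compatibility — the spring shortens by R_Q/k under the reaction it provides: δ_0 − R_Q·δ_{QQ} = R_Q/k. With 1/k = 0.000172 m/kN, R_Q = δ_0 / (δ_{QQ} + 1/k) = 1.0512 / (0.014292 + 0.000172) = 72.67 kN.

R_Q = 72.67 kN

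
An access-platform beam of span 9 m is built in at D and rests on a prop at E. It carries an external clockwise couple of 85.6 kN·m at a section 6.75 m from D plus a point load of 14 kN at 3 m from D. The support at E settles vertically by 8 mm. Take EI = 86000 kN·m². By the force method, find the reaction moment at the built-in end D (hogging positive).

M_D = 14.04 kN·m

Release the roller at E. Primary structure: cantilever fixed at D.
Primary-structure tip deflection at E by superposition:
  clockwise couple 85.6 at a = 6.75: M₀a(2L − a)/(2EI) = 3250/EI
  point load 14 at a = 3: Pa²(3L − a)/(6EI) = 504/EI
  δ_0 = 3754/EI
Flexibility coefficient — unit upward force at E: δ_{EE} = L³/(3EI) = 243/EI.
With EI = 86000 kN·m²: δ_0 = 0.043653 m and δ_{EE} = 0.002826 m/kN.
Compatibility — the beam at E must follow the support down by 0.008 m: δ_0 − R_E·δ_{EE} = 0.008, so R_E = (0.043653 − 0.008)/0.002826 = 12.62 kN.
Moment equilibrium about D: M_D = Σ(load moments about D) − R_E·L = 127.6 − 12.62×9 = 14.04 kN·m.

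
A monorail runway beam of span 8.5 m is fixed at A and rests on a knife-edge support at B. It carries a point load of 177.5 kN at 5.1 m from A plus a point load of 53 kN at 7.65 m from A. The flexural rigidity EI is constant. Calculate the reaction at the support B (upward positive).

R_B = 121.8 kN

Remove the prop at B; the released (primary) structure is a cantilever built in at A.
Deflection at B on the released cantilever, summing each load's contribution:
  point load 177.5 at a = 5.1: Pa²(3L − a)/(6EI) = 15697/EI
  point load 53 at a = 7.65: Pa²(3L − a)/(6EI) = 9228/EI
  δ_0 = 24925/EI
Flexibility coefficient — unit upward force at B: δ_{BB} = L³/(3EI) = 204.7/EI.
Compatibility at B: δ_0 − R_B·δ_{BB} = 0, so R_B = 24925/204.7 = 121.8 kN.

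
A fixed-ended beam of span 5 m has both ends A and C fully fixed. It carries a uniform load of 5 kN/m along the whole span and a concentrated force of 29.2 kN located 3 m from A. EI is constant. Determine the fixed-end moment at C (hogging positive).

M_C = 31.44 kN·m

Take the two fixed-end moments M_A, M_C as redundants; the released structure is the simple span AC.
On the primary (simply-supported) span, the end slopes from the loading are:
  at A: UDL 5: wL³/(24EI) = 26.04/EI
  at C: UDL 5: wL³/(24EI) = 26.04/EI
  at A: point load 29.2 at a = 3: Pab(L + b)/(6LEI) = 40.88/EI
  at C: point load 29.2 at a = 3: Pab(L + a)/(6LEI) = 46.72/EI
  θ_A0 = 66.92/EI,  θ_C0 = 72.76/EI
Flexibility coefficients: a unit moment at one end gives L/(3EI) there and L/(6EI) at the far end, so f₁₁ = f₂₂ = 1.667/EI and f₁₂ = f₂₁ = 0.8333/EI.
Compatibility — zero rotation at each built-in end:
  1.667 M_A + 0.8333 M_C = 66.92
  0.8333 M_A + 1.667 M_C = 72.76
Solving the pair gives M_A = 24.43 kN·m and M_C = 31.44 kN·m (hogging).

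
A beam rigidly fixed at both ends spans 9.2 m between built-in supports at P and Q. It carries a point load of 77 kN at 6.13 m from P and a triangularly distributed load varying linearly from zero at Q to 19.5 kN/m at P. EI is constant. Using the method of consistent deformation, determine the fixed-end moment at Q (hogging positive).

M_Q = 160 kN·m

Release both end moments; the primary structure is a simply-supported span PQ with redundants M_P and M_Q.
End rotations of the released simple span under the applied load (×1/EI):
  at P: point load 77 at a = 6.13: Pab(L + b)/(6LEI) = 322.1/EI
  at Q: point load 77 at a = 6.13: Pab(L + a)/(6LEI) = 402.4/EI
  at P: triangular load, peak 19.5: w₀L³/(45EI) = 337.4/EI
  at Q: triangular load, peak 19.5: 7w₀L³/(360EI) = 295.3/EI
  θ_P0 = 659.5/EI,  θ_Q0 = 697.7/EI
Flexibility coefficients: a unit moment at one end gives L/(3EI) there and L/(6EI) at the far end, so f₁₁ = f₂₂ = 3.067/EI and f₁₂ = f₂₁ = 1.533/EI.
Compatibility — zero rotation at each built-in end:
  3.067 M_P + 1.533 M_Q = 659.5
  1.533 M_P + 3.067 M_Q = 697.7
Solving the pair gives M_P = 135.1 kN·m and M_Q = 160 kN·m (hogging).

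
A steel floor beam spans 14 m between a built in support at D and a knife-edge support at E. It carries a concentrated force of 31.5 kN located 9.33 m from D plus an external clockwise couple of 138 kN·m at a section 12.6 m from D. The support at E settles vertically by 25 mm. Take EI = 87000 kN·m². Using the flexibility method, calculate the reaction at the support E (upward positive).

R_E = 28.58 kN

Take the reaction at E as the redundant and release it; the primary structure is a cantilever fixed at D.
Deflection at E on the released cantilever, summing each load's contribution:
  point load 31.5 at a = 9.33: Pa²(3L − a)/(6EI) = 14930/EI
  clockwise couple 138 at a = 12.6: M₀a(2L − a)/(2EI) = 13389/EI
  δ_0 = 28319/EI
Tip deflection under a unit load at E: L³/(3EI) = 914.7/EI.
With EI = 87000 kN·m²: δ_0 = 0.32551 m and δ_{EE} = 0.010513 m/kN.
Compatibility — the beam at E must follow the support down by 0.025 m: δ_0 − R_E·δ_{EE} = 0.025, so R_E = (0.32551 − 0.025)/0.010513 = 28.58 kN.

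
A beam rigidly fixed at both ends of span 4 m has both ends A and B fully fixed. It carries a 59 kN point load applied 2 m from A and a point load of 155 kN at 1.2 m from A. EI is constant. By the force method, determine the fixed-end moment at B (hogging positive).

M_B = 68.56 kN·m

Release both end moments; the primary structure is a simply-supported span AB with redundants M_A and M_B.
On the primary (simply-supported) span, the end slopes from the loading are:
  at A: point load 59 at a = 2: Pab(L + b)/(6LEI) = 59/EI
  at B: point load 59 at a = 2: Pab(L + a)/(6LEI) = 59/EI
  at A: point load 155 at a = 1.2: Pab(L + b)/(6LEI) = 147.6/EI
  at B: point load 155 at a = 1.2: Pab(L + a)/(6LEI) = 112.8/EI
  θ_A0 = 206.6/EI,  θ_B0 = 171.8/EI
Flexibility coefficients: a unit moment at one end gives L/(3EI) there and L/(6EI) at the far end, so f₁₁ = f₂₂ = 1.333/EI and f₁₂ = f₂₁ = 0.6667/EI.
Compatibility — zero rotation at each built-in end:
  1.333 M_A + 0.6667 M_B = 206.6
  0.6667 M_A + 1.333 M_B = 171.8
Solving the pair gives M_A = 120.6 kN·m and M_B = 68.56 kN·m (hogging).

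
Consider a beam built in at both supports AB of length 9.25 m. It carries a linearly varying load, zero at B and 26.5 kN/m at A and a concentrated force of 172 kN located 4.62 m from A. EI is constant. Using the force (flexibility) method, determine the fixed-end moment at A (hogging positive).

Take the two fixed-end moments M_A, M_B as redundants; the released structure is the simple span AB.
On the primary (simply-supported) span, the end slopes from the loading are:
  at A: triangular load, peak 26.5: w₀L³/(45EI) = 466.1/EI
  at B: triangular load, peak 26.5: 7w₀L³/(360EI) = 407.8/EI
  at A: point load 172 at a = 4.62: Pab(L + b)/(6LEI) = 920.1/EI
  at B: point load 172 at a = 4.62: Pab(L + a)/(6LEI) = 919.5/EI
  θ_A0 = 1386/EI,  θ_B0 = 1327/EI
Flexibility coefficients: a unit moment at one end gives L/(3EI) there and L/(6EI) at the far end, so f₁₁ = f₂₂ = 3.083/EI and f₁₂ = f₂₁ = 1.542/EI.
Compatibility — zero rotation at each built-in end:
  3.083 M_A + 1.542 M_B = 1386
  1.542 M_A + 3.083 M_B = 1327
Solving the pair gives M_A = 312.5 kN·m and M_B = 274.2 kN·m (hogging).

M_A = 312.5 kN·m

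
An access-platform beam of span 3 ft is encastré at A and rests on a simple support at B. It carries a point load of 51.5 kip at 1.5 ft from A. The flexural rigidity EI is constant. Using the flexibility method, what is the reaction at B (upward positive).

R_B = 16.09 kip

Remove the prop at B; the released (primary) structure is a cantilever built in at A.
Downward deflection at the released point B due to the loads:
  point load 51.5 at a = 1.5: Pa²(3L − a)/(6EI) = 144.8/EI
Flexibility coefficient — unit upward force at B: δ_{BB} = L³/(3EI) = 9/EI.
Compatibility at B: δ_0 − R_B·δ_{BB} = 0, so R_B = 144.8/9 = 16.09 kip.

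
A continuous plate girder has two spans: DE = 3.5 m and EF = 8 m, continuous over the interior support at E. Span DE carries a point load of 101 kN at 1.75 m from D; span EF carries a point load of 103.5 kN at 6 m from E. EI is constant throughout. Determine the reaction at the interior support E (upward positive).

R_E = 112.4 kN

Insert a hinge at E; M_E is the redundant, and each span becomes simply supported.
End slopes at the hinge E, treating each span as simply supported:
  span DE: point load 101 at a = 1.75: Pab(L + a)/(6LEI) = 77.33/EI
  span EF: point load 103.5 at a = 6: Pab(L + b)/(6LEI) = 258.8/EI
  relative rotation θ_0 = (77.33 + 258.8)/EI = 336.1/EI
A unit hogging moment at E produces rotation L₁/(3EI) + L₂/(3EI) = 3.833/EI.
Compatibility: M_E·(L₁+L₂)/(3EI) = θ_0, giving M_E = 87.67 kN·m (hogging).
Span DE, ΣM about D with M_E applied at E: R_E^{DE}·3.5 = 176.8 + 87.67, so R_E^{DE} = 75.55 kN and R_D = 101 − 75.55 = 25.45 kN.
Span EF, ΣM about F: R_E^{EF}·8 = 207 + 87.67, so R_E^{EF} = 36.83 kN and R_F = 103.5 − 36.83 = 66.67 kN.
R_E = 75.55 + 36.83 = 112.4 kN.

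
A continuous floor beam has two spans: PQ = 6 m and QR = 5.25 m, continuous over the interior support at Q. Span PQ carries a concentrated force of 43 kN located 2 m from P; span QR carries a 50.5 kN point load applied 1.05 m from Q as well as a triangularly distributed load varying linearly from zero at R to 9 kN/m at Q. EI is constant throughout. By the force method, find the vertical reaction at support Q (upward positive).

R_Q = 86.88 kN

Release continuity at Q by inserting a hinge; the redundant is the internal moment M_Q. The primary structure is two simply-supported spans PQ and QR.
Discontinuity in slope at Q on the released structure — sum the simple-span end rotations:
  span PQ: point load 43 at a = 2: Pab(L + a)/(6LEI) = 76.44/EI
  span QR: point load 50.5 at a = 1.05: Pab(L + b)/(6LEI) = 66.81/EI
  span QR: triangular load, peak 9: w₀L³/(45EI) = 28.94/EI
  relative rotation θ_0 = (76.44 + 95.75)/EI = 172.2/EI
A unit hogging moment at Q produces rotation L₁/(3EI) + L₂/(3EI) = 3.75/EI.
Compatibility: M_Q·(L₁+L₂)/(3EI) = θ_0, giving M_Q = 45.92 kN·m (hogging).
Span PQ, ΣM about P with M_Q applied at Q: R_Q^{PQ}·6 = 86 + 45.92, so R_Q^{PQ} = 21.99 kN and R_P = 43 − 21.99 = 21.01 kN.
Span QR, ΣM about R: R_Q^{QR}·5.25 = 294.8 + 45.92, so R_Q^{QR} = 64.9 kN and R_R = 74.12 − 64.9 = 9.229 kN.
R_Q = 21.99 + 64.9 = 86.88 kN.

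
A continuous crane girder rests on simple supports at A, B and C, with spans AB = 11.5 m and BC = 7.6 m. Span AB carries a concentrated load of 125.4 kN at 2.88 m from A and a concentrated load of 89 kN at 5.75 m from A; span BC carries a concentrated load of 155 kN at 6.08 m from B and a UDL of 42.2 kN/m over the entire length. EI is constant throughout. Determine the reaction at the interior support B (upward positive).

Take M_B as the redundant. Released structure: two simple spans AB and BC with a hinge at B.
Discontinuity in slope at B on the released structure — sum the simple-span end rotations:
  span AB: point load 125.4 at a = 2.88: Pab(L + a)/(6LEI) = 648.8/EI
  span AB: point load 89 at a = 5.75: Pab(L + a)/(6LEI) = 735.6/EI
  span BC: point load 155 at a = 6.08: Pab(L + b)/(6LEI) = 286.5/EI
  span BC: UDL 42.2: wL³/(24EI) = 771.9/EI
  relative rotation θ_0 = (1384 + 1058)/EI = 2443/EI
A unit hogging moment at B produces rotation L₁/(3EI) + L₂/(3EI) = 6.367/EI.
Slope continuity at B: θ_0 = M_B·6.367/EI, so M_B = 2443/6.367 = 383.7 kN·m (hogging).
Span AB, ΣM about A with M_B applied at B: R_B^{AB}·11.5 = 872.9 + 383.7, so R_B^{AB} = 109.3 kN and R_A = 214.4 − 109.3 = 105.1 kN.
Span BC, ΣM about C: R_B^{BC}·7.6 = 1454 + 383.7, so R_B^{BC} = 241.8 kN and R_C = 475.7 − 241.8 = 233.9 kN.
R_B = 109.3 + 241.8 = 351.1 kN.

R_B = 351.1 kN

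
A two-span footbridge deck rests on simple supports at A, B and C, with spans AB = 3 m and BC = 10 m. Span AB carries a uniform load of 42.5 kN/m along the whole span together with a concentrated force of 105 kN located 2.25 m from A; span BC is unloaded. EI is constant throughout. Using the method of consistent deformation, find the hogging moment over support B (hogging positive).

Take M_B as the redundant. Released structure: two simple spans AB and BC with a hinge at B.
Discontinuity in slope at B on the released structure — sum the simple-span end rotations:
  span AB: UDL 42.5: wL³/(24EI) = 47.81/EI
  span AB: point load 105 at a = 2.25: Pab(L + a)/(6LEI) = 51.68/EI
  relative rotation θ_0 = (99.49 + 0)/EI = 99.49/EI
A unit hogging moment at B produces rotation L₁/(3EI) + L₂/(3EI) = 4.333/EI.
Slope continuity at B: θ_0 = M_B·4.333/EI, so M_B = 99.49/4.333 = 22.96 kN·m (hogging).

M_B = 22.96 kN·m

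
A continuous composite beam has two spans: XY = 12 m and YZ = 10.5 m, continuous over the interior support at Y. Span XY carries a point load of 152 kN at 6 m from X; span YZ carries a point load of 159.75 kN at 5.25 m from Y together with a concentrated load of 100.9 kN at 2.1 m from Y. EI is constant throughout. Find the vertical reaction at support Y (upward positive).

R_Y = 308.1 kN

Take M_Y as the redundant. Released structure: two simple spans XY and YZ with a hinge at Y.
End slopes at the hinge Y, treating each span as simply supported:
  span XY: point load 152 at a = 6: Pab(L + a)/(6LEI) = 1368/EI
  span YZ: point load 159.75 at a = 5.25: Pab(L + b)/(6LEI) = 1101/EI
  span YZ: point load 100.9 at a = 2.1: Pab(L + b)/(6LEI) = 534/EI
  relative rotation θ_0 = (1368 + 1635)/EI = 3003/EI
A unit hogging moment at Y produces rotation L₁/(3EI) + L₂/(3EI) = 7.5/EI.
Compatibility: M_Y·(L₁+L₂)/(3EI) = θ_0, giving M_Y = 400.4 kN·m (hogging).
Span XY, ΣM about X with M_Y applied at Y: R_Y^{XY}·12 = 912 + 400.4, so R_Y^{XY} = 109.4 kN and R_X = 152 − 109.4 = 42.64 kN.
Span YZ, ΣM about Z: R_Y^{YZ}·10.5 = 1686 + 400.4, so R_Y^{YZ} = 198.7 kN and R_Z = 260.6 − 198.7 = 61.92 kN.
R_Y = 109.4 + 198.7 = 308.1 kN.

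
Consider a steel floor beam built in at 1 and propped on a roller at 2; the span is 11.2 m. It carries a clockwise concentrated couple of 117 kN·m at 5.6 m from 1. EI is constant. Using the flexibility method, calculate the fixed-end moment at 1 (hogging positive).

M_1 = -14.62 kN·m

Choose R_2 as the redundant. The primary structure is the cantilever fixed at 1.
Primary-structure tip deflection at 2 by superposition:
  clockwise couple 117 at a = 5.6: M₀a(2L − a)/(2EI) = 5504/EI
Tip deflection under a unit load at 2: L³/(3EI) = 468.3/EI.
The prop prevents deflection at 2: R_2 = δ_0/δ_{22} = 5504/468.3 = 11.75 kN.
Moment equilibrium about 1: M_1 = Σ(load moments about 1) − R_2·L = 117 − 11.75×11.2 = -14.62 kN·m.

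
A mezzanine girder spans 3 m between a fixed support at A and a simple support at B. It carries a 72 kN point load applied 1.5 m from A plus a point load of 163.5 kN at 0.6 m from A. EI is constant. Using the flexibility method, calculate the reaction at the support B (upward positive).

R_B = 31.66 kN

Remove the prop at B; the released (primary) structure is a cantilever built in at A.
Free-end deflection of the primary structure under the applied loading (downward +):
  point load 72 at a = 1.5: Pa²(3L − a)/(6EI) = 202.5/EI
  point load 163.5 at a = 0.6: Pa²(3L − a)/(6EI) = 82.4/EI
  δ_0 = 284.9/EI
Flexibility coefficient — unit upward force at B: δ_{BB} = L³/(3EI) = 9/EI.
The prop prevents deflection at B: R_B = δ_0/δ_{BB} = 284.9/9 = 31.66 kN.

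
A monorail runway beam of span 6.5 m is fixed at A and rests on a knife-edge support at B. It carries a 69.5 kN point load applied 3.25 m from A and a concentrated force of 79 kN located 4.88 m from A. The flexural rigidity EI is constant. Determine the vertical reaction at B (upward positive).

Release the roller at B. Primary structure: cantilever fixed at A.
Free-end deflection of the primary structure under the applied loading (downward +):
  point load 69.5 at a = 3.25: Pa²(3L − a)/(6EI) = 1988/EI
  point load 79 at a = 4.88: Pa²(3L − a)/(6EI) = 4584/EI
  δ_0 = 6572/EI
Flexibility coefficient — unit upward force at B: δ_{BB} = L³/(3EI) = 91.54/EI.
Compatibility at B: δ_0 − R_B·δ_{BB} = 0, so R_B = 6572/91.54 = 71.8 kN.

R_B = 71.8 kN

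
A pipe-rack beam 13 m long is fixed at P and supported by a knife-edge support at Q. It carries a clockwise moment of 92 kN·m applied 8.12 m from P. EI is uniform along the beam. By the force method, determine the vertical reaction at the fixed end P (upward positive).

Remove the prop at Q; the released (primary) structure is a cantilever built in at P.
Free-end deflection of the primary structure under the applied loading (downward +):
  clockwise couple 92 at a = 8.12: M₀a(2L − a)/(2EI) = 6679/EI
Flexibility coefficient — unit upward force at Q: δ_{QQ} = L³/(3EI) = 732.3/EI.
Compatibility at Q: δ_0 − R_Q·δ_{QQ} = 0, so R_Q = 6679/732.3 = 9.12 kN.
Vertical equilibrium: R_P = ΣP − R_Q = 0 − 9.12 = -9.12 kN.

R_P = -9.12 kN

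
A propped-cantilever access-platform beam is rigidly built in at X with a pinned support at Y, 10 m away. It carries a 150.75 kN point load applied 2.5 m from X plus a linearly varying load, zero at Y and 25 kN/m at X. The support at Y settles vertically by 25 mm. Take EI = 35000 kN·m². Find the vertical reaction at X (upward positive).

Take the reaction at Y as the redundant and release it; the primary structure is a cantilever fixed at X.
Primary-structure tip deflection at Y by superposition:
  point load 150.75 at a = 2.5: Pa²(3L − a)/(6EI) = 4318/EI
  triangular load, peak 25 at the fixed end: w₀L⁴/(30EI) = 8333/EI
  δ_0 = 12652/EI
Flexibility coefficient — unit upward force at Y: δ_{YY} = L³/(3EI) = 333.3/EI.
With EI = 35000 kN·m²: δ_0 = 0.36148 m and δ_{YY} = 0.009524 m/kN.
Compatibility — the beam at Y must follow the support down by 0.025 m: δ_0 − R_Y·δ_{YY} = 0.025, so R_Y = (0.36148 − 0.025)/0.009524 = 35.33 kN.
Vertical equilibrium: R_X = ΣP − R_Y = 275.8 − 35.33 = 240.4 kN.

R_X = 240.4 kN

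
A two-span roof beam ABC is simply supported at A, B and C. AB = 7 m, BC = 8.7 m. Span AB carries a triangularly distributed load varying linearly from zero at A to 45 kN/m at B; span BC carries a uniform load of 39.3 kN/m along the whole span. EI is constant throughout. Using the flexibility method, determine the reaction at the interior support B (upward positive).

Release continuity at B by inserting a hinge; the redundant is the internal moment M_B. The primary structure is two simply-supported spans AB and BC.
Discontinuity in slope at B on the released structure — sum the simple-span end rotations:
  span AB: triangular load, peak 45: w₀L³/(45EI) = 343/EI
  span BC: UDL 39.3: wL³/(24EI) = 1078/EI
  relative rotation θ_0 = (343 + 1078)/EI = 1421/EI
A unit hogging moment at B produces rotation L₁/(3EI) + L₂/(3EI) = 5.233/EI.
Compatibility: M_B·(L₁+L₂)/(3EI) = θ_0, giving M_B = 271.6 kN·m (hogging).
Span AB, ΣM about A with M_B applied at B: R_B^{AB}·7 = 735 + 271.6, so R_B^{AB} = 143.8 kN and R_A = 157.5 − 143.8 = 13.7 kN.
Span BC, ΣM about C: R_B^{BC}·8.7 = 1487 + 271.6, so R_B^{BC} = 202.2 kN and R_C = 341.9 − 202.2 = 139.7 kN.
R_B = 143.8 + 202.2 = 346 kN.

R_B = 346 kN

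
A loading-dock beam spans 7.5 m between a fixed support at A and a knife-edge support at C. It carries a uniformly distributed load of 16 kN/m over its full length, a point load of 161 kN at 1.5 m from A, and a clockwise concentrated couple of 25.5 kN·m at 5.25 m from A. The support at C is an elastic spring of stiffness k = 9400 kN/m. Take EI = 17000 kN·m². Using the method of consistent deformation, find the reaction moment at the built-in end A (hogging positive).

Remove the prop at C; the released (primary) structure is a cantilever built in at A.
Primary-structure tip deflection at C by superposition:
  UDL 16: wL⁴/(8EI) = 6328/EI
  point load 161 at a = 1.5: Pa²(3L − a)/(6EI) = 1268/EI
  clockwise couple 25.5 at a = 5.25: M₀a(2L − a)/(2EI) = 652.6/EI
  δ_0 = 8249/EI
Tip deflection under a unit load at C: L³/(3EI) = 140.6/EI.
With EI = 17000 kN·m²: δ_0 = 0.48521 m and δ_{CC} = 0.008272 m/kN.
Compatibility — the spring shortens by R_C/k under the reaction it provides: δ_0 − R_C·δ_{CC} = R_C/k. With 1/k = 0.000106 m/kN, R_C = δ_0 / (δ_{CC} + 1/k) = 0.48521 / (0.008272 + 0.000106) = 57.91 kN.
Moment equilibrium about A: M_A = Σ(load moments about A) − R_C·L = 717 − 57.91×7.5 = 282.7 kN·m.

M_A = 282.7 kN·m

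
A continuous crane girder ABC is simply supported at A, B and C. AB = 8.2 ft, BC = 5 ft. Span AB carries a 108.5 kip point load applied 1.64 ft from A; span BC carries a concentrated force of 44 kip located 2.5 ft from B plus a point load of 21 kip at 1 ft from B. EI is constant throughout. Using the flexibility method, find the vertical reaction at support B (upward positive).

Take M_B as the redundant. Released structure: two simple spans AB and BC with a hinge at B.
Discontinuity in slope at B on the released structure — sum the simple-span end rotations:
  span AB: point load 108.5 at a = 1.64: Pab(L + a)/(6LEI) = 233.5/EI
  span BC: point load 44 at a = 2.5: Pab(L + b)/(6LEI) = 68.75/EI
  span BC: point load 21 at a = 1: Pab(L + b)/(6LEI) = 25.2/EI
  relative rotation θ_0 = (233.5 + 93.95)/EI = 327.4/EI
A unit hogging moment at B produces rotation L₁/(3EI) + L₂/(3EI) = 4.4/EI.
Compatibility: M_B·(L₁+L₂)/(3EI) = θ_0, giving M_B = 74.41 kip·ft (hogging).
Span AB, ΣM about A with M_B applied at B: R_B^{AB}·8.2 = 177.9 + 74.41, so R_B^{AB} = 30.77 kip and R_A = 108.5 − 30.77 = 77.73 kip.
Span BC, ΣM about C: R_B^{BC}·5 = 194 + 74.41, so R_B^{BC} = 53.68 kip and R_C = 65 − 53.68 = 11.32 kip.
R_B = 30.77 + 53.68 = 84.46 kip.

R_B = 84.46 kip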